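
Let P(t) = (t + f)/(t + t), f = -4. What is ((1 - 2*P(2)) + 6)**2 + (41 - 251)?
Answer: -146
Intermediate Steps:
P(t) = (-4 + t)/(2*t) (P(t) = (t - 4)/(t + t) = (-4 + t)/((2*t)) = (-4 + t)*(1/(2*t)) = (-4 + t)/(2*t))
((1 - 2*P(2)) + 6)**2 + (41 - 251) = ((1 - (-4 + 2)/2) + 6)**2 + (41 - 251) = ((1 - (-2)/2) + 6)**2 - 210 = ((1 - 2*(-1/2)) + 6)**2 - 210 = ((1 + 1) + 6)**2 - 210 = (2 + 6)**2 - 210 = 8**2 - 210 = 64 - 210 = -146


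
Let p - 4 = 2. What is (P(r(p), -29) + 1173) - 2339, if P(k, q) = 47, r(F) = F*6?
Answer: -1119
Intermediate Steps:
p = 6 (p = 4 + 2 = 6)
r(F) = 6*F
(P(r(p), -29) + 1173) - 2339 = (47 + 1173) - 2339 = 1220 - 2339 = -1119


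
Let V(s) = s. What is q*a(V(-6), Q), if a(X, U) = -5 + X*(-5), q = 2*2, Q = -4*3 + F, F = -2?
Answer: 100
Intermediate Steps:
Q = -14 (Q = -4*3 - 2 = -12 - 2 = -14)
q = 4
a(X, U) = -5 - 5*X
q*a(V(-6), Q) = 4*(-5 - 5*(-6)) = 4*(-5 + 30) = 4*25 = 100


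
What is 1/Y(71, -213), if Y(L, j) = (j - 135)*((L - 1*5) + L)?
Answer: -1/47676 ≈ -2.0975e-5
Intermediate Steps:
Y(L, j) = (-135 + j)*(-5 + 2*L) (Y(L, j) = (-135 + j)*((L - 5) + L) = (-135 + j)*((-5 + L) + L) = (-135 + j)*(-5 + 2*L))
1/Y(71, -213) = 1/(675 - 270*71 - 5*(-213) + 2*71*(-213)) = 1/(675 - 19170 + 1065 - 30246) = 1/(-47676) = -1/47676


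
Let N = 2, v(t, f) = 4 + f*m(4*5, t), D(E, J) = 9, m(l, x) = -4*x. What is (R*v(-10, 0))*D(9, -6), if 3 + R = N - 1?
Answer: -72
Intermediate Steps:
v(t, f) = 4 - 4*f*t (v(t, f) = 4 + f*(-4*t) = 4 - 4*f*t)
R = -2 (R = -3 + (2 - 1) = -3 + 1 = -2)
(R*v(-10, 0))*D(9, -6) = -2*(4 - 4*0*(-10))*9 = -2*(4 + 0)*9 = -2*4*9 = -8*9 = -72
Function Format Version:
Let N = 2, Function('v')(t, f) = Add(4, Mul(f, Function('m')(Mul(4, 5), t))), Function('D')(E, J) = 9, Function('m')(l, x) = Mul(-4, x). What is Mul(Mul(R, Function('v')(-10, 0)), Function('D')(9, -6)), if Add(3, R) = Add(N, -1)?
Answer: -72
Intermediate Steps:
Function('v')(t, f) = Add(4, Mul(-4, f, t)) (Function('v')(t, f) = Add(4, Mul(f, Mul(-4, t))) = Add(4, Mul(-4, f, t)))
R = -2 (R = Add(-3, Add(2, -1)) = Add(-3, 1) = -2)
Mul(Mul(R, Function('v')(-10, 0)), Function('D')(9, -6)) = Mul(Mul(-2, Add(4, Mul(-4, 0, -10))), 9) = Mul(Mul(-2, Add(4, 0)), 9) = Mul(Mul(-2, 4), 9) = Mul(-8, 9) = -72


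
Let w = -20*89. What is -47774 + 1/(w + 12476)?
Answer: -510990703/10696 ≈ -47774.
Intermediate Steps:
w = -1780
-47774 + 1/(w + 12476) = -47774 + 1/(-1780 + 12476) = -47774 + 1/10696 = -510990703/10696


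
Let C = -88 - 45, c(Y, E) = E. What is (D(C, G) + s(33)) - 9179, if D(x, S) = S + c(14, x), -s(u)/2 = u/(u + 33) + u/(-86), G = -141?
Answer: -406489/43 ≈ -9453.2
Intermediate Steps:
C = -133
s(u) = u/43 - 2*u/(33 + u) (s(u) = -2*(u/(u + 33) + u/(-86)) = -2*(u/(33 + u) + u*(-1/86)) = -2*(u/(33 + u) - u/86) = -2*(-u/86 + u/(33 + u)) = u/43 - 2*u/(33 + u))
D(x, S) = S + x
(D(C, G) + s(33)) - 9179 = ((-141 - 133) + (1/43)*33*(-53 + 33)/(33 + 33)) - 9179 = (-274 + (1/43)*33*(-20)/66) - 9179 = (-274 + (1/43)*33*(1/66)*(-20)) - 9179 = (-274 - 10/43) - 9179 = -11792/43 - 9179 = -406489/43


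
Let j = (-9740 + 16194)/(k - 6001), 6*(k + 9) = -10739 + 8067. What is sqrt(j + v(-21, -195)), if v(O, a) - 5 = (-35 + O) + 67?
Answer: sqrt(1406426701)/9683 ≈ 3.8730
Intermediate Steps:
v(O, a) = 37 + O (v(O, a) = 5 + ((-35 + O) + 67) = 5 + (32 + O) = 37 + O)
k = -1363/3 (k = -9 + (-10739 + 8067)/6 = -9 + (1/6)*(-2672) = -9 - 1336/3 = -1363/3 ≈ -454.33)
j = -9681/9683 (j = (-9740 + 16194)/(-1363/3 - 6001) = 6454/(-19366/3) = 6454*(-3/19366) = -9681/9683 ≈ -0.99979)
sqrt(j + v(-21, -195)) = sqrt(-9681/9683 + (37 - 21)) = sqrt(-9681/9683 + 16) = sqrt(145247/9683) = sqrt(1406426701)/9683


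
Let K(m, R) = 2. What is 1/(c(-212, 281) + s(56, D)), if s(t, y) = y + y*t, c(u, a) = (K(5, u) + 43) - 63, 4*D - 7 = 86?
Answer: 4/5229 ≈ 0.00076496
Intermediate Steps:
D = 93/4 (D = 7/4 + (¼)*86 = 7/4 + 43/2 = 93/4 ≈ 23.250)
c(u, a) = -18 (c(u, a) = (2 + 43) - 63 = 45 - 63 = -18)
s(t, y) = y + t*y
1/(c(-212, 281) + s(56, D)) = 1/(-18 + 93*(1 + 56)/4) = 1/(-18 + (93/4)*57) = 1/(-18 + 5301/4) = 1/(5229/4) = 4/5229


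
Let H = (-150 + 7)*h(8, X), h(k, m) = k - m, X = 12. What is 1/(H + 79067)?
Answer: 1/79639 ≈ 1.2557e-5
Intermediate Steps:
H = 572 (H = (-150 + 7)*(8 - 1*12) = -143*(8 - 12) = -143*(-4) = 572)
1/(H + 79067) = 1/(572 + 79067) = 1/79639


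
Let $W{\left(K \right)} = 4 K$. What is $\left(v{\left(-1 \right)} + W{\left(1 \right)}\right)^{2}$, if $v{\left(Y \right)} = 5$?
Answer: $81$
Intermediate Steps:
$\left(v{\left(-1 \right)} + W{\left(1 \right)}\right)^{2} = \left(5 + 4 \cdot 1\right)^{2} = \left(5 + 4\right)^{2} = 9^{2} = 81$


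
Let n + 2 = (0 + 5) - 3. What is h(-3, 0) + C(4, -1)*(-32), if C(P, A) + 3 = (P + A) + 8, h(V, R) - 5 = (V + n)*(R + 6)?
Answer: -269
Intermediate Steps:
n = 0 (n = -2 + ((0 + 5) - 3) = -2 + (5 - 3) = -2 + 2 = 0)
h(V, R) = 5 + V*(6 + R) (h(V, R) = 5 + (V + 0)*(R + 6) = 5 + V*(6 + R))
C(P, A) = 5 + A + P (C(P, A) = -3 + ((P + A) + 8) = -3 + ((A + P) + 8) = -3 + (8 + A + P) = 5 + A + P)
h(-3, 0) + C(4, -1)*(-32) = (5 + 6*(-3) + 0*(-3)) + (5 - 1 + 4)*(-32) = (5 - 18 + 0) + 8*(-32) = -13 - 256 = -269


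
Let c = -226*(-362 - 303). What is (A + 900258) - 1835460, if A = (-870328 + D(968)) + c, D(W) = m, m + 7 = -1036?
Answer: -1656283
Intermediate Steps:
m = -1043 (m = -7 - 1036 = -1043)
c = 150290 (c = -226*(-665) = 150290)
D(W) = -1043
A = -721081 (A = (-870328 - 1043) + 150290 = -871371 + 150290 = -721081)
(A + 900258) - 1835460 = (-721081 + 900258) - 1835460 = 179177 - 1835460 = -1656283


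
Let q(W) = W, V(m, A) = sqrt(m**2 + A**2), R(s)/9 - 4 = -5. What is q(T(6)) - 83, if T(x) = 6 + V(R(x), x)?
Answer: -77 + 3*sqrt(13) ≈ -66.183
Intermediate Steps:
R(s) = -9 (R(s) = 36 + 9*(-5) = 36 - 45 = -9)
V(m, A) = sqrt(A**2 + m**2)
T(x) = 6 + sqrt(81 + x**2) (T(x) = 6 + sqrt(x**2 + (-9)**2) = 6 + sqrt(x**2 + 81) = 6 + sqrt(81 + x**2))
q(T(6)) - 83 = (6 + sqrt(81 + 6**2)) - 83 = (6 + sqrt(81 + 36)) - 83 = (6 + sqrt(117)) - 83 = (6 + 3*sqrt(13)) - 83 = -77 + 3*sqrt(13)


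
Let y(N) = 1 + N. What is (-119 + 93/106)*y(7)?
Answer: -50084/53 ≈ -944.98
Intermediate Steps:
(-119 + 93/106)*y(7) = (-119 + 93/106)*(1 + 7) = (-119 + 93*(1/106))*8 = (-119 + 93/106)*8 = -12521/106*8 = -50084/53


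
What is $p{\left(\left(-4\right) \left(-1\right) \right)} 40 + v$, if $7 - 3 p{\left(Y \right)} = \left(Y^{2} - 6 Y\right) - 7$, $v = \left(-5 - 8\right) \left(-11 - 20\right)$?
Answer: $\frac{2089}{3} \approx 696.33$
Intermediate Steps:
$v = 403$ ($v = \left(-13\right) \left(-31\right) = 403$)
$p{\left(Y \right)} = \frac{14}{3} + 2 Y - \frac{Y^{2}}{3}$ ($p{\left(Y \right)} = \frac{7}{3} - \frac{\left(Y^{2} - 6 Y\right) - 7}{3} = \frac{7}{3} - \frac{-7 + Y^{2} - 6 Y}{3} = \frac{7}{3} + \left(\frac{7}{3} + 2 Y - \frac{Y^{2}}{3}\right) = \frac{14}{3} + 2 Y - \frac{Y^{2}}{3}$)
$p{\left(\left(-4\right) \left(-1\right) \right)} 40 + v = \left(\frac{14}{3} + 2 \left(\left(-4\right) \left(-1\right)\right) - \frac{\left(\left(-4\right) \left(-1\right)\right)^{2}}{3}\right) 40 + 403 = \left(\frac{14}{3} + 2 \cdot 4 - \frac{4^{2}}{3}\right) 40 + 403 = \left(\frac{14}{3} + 8 - \frac{16}{3}\right) 40 + 403 = \frac{22}{3} \cdot 40 + 403 = \frac{880}{3} + 403 = \frac{2089}{3}$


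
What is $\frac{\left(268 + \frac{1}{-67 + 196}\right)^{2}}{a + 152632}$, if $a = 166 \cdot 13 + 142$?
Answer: $\frac{1195292329}{2578223412} \approx 0.46361$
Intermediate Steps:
$a = 2300$ ($a = 2158 + 142 = 2300$)
$\frac{\left(268 + \frac{1}{-67 + 196}\right)^{2}}{a + 152632} = \frac{\left(268 + \frac{1}{-67 + 196}\right)^{2}}{2300 + 152632} = \frac{\left(268 + \frac{1}{129}\right)^{2}}{154932} = \left(268 + \frac{1}{129}\right)^{2} \cdot \frac{1}{154932} = \left(\frac{34573}{129}\right)^{2} \cdot \frac{1}{154932} = \frac{1195292329}{16641} \cdot \frac{1}{154932} = \frac{1195292329}{2578223412}$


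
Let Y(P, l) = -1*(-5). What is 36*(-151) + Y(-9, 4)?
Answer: -5431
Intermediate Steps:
Y(P, l) = 5
36*(-151) + Y(-9, 4) = 36*(-151) + 5 = -5436 + 5 = -5431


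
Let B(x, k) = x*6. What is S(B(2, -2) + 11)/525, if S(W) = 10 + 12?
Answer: 22/525 ≈ 0.041905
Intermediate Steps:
B(x, k) = 6*x
S(W) = 22
S(B(2, -2) + 11)/525 = 22/525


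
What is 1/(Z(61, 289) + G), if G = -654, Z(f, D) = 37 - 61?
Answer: -1/678 ≈ -0.0014749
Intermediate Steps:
Z(f, D) = -24
1/(Z(61, 289) + G) = 1/(-24 - 654) = 1/(-678) = -1/678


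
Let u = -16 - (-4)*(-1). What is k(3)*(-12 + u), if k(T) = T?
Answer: -96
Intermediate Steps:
u = -20 (u = -16 - 1*4 = -16 - 4 = -20)
k(3)*(-12 + u) = 3*(-12 - 20) = 3*(-32) = -96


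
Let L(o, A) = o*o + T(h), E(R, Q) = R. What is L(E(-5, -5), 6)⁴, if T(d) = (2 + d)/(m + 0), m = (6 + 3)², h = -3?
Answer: 16781934923776/43046721 ≈ 3.8985e+5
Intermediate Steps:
m = 81 (m = 9² = 81)
T(d) = 2/81 + d/81 (T(d) = (2 + d)/(81 + 0) = (2 + d)/81 = (2 + d)*(1/81) = 2/81 + d/81)
L(o, A) = -1/81 + o² (L(o, A) = o*o + (2/81 + (1/81)*(-3)) = o² + (2/81 - 1/27) = o² - 1/81 = -1/81 + o²)
L(E(-5, -5), 6)⁴ = (-1/81 + (-5)²)⁴ = (-1/81 + 25)⁴ = (2024/81)⁴ = 16781934923776/43046721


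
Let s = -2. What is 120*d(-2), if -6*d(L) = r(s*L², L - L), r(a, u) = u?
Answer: 0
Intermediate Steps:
d(L) = 0 (d(L) = -(L - L)/6 = -⅙*0 = 0)
120*d(-2) = 120*0 = 0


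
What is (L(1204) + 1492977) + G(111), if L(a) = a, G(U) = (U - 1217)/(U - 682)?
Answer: 853178457/571 ≈ 1.4942e+6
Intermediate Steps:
G(U) = (-1217 + U)/(-682 + U)
(L(1204) + 1492977) + G(111) = (1204 + 1492977) + (-1217 + 111)/(-682 + 111) = 1494181 - 1106/(-571) = 1494181 - 1/571*(-1106) = 1494181 + 1106/571 = 853178457/571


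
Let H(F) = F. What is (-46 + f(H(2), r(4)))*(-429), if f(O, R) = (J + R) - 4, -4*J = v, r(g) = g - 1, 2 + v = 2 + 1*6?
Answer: 41613/2 ≈ 20807.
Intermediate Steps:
v = 6 (v = -2 + (2 + 1*6) = -2 + (2 + 6) = -2 + 8 = 6)
r(g) = -1 + g
J = -3/2 (J = -¼*6 = -3/2 ≈ -1.5000)
f(O, R) = -11/2 + R (f(O, R) = (-3/2 + R) - 4 = -11/2 + R)
(-46 + f(H(2), r(4)))*(-429) = (-46 + (-11/2 + (-1 + 4)))*(-429) = (-46 + (-11/2 + 3))*(-429) = (-46 - 5/2)*(-429) = -97/2*(-429) = 41613/2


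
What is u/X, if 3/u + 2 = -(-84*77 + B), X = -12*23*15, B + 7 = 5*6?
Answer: -1/8891340 ≈ -1.1247e-7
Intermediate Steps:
B = 23 (B = -7 + 5*6 = -7 + 30 = 23)
X = -4140 (X = -276*15 = -4140)
u = 3/6443 (u = 3/(-2 - (-84*77 + 23)) = 3/(-2 - (-6468 + 23)) = 3/(-2 - 1*(-6445)) = 3/(-2 + 6445) = 3/6443 ≈ 0.00046562)
u/X = (3/6443)/(-4140) = (3/6443)*(-1/4140) = -1/8891340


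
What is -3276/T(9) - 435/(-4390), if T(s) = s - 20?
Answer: 2877285/9658 ≈ 297.92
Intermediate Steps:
T(s) = -20 + s
-3276/T(9) - 435/(-4390) = -3276/(-20 + 9) - 435/(-4390) = -3276/(-11) - 435*(-1/4390) = -3276*(-1/11) + 87/878 = 3276/11 + 87/878 = 2877285/9658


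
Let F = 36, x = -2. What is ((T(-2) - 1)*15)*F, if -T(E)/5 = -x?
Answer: -5940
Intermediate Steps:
T(E) = -10 (T(E) = -(-5)*(-2) = -5*2 = -10)
((T(-2) - 1)*15)*F = ((-10 - 1)*15)*36 = -11*15*36 = -165*36 = -5940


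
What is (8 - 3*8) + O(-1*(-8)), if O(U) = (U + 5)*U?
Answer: 88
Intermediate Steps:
O(U) = U*(5 + U) (O(U) = (5 + U)*U = U*(5 + U))
(8 - 3*8) + O(-1*(-8)) = (8 - 3*8) + (-1*(-8))*(5 - 1*(-8)) = (8 - 24) + 8*(5 + 8) = -16 + 8*13 = -16 + 104 = 88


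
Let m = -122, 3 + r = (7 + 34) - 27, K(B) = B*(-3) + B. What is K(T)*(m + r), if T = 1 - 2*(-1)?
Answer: 666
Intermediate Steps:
T = 3 (T = 1 + 2 = 3)
K(B) = -2*B (K(B) = -3*B + B = -2*B)
r = 11 (r = -3 + ((7 + 34) - 27) = -3 + (41 - 27) = -3 + 14 = 11)
K(T)*(m + r) = (-2*3)*(-122 + 11) = -6*(-111) = 666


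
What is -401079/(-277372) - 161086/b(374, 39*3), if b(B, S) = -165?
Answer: 44746924027/45766380 ≈ 977.72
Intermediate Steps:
-401079/(-277372) - 161086/b(374, 39*3) = -401079/(-277372) - 161086/(-165) = -401079*(-1/277372) - 161086*(-1/165) = 401079/277372 + 161086/165 = 44746924027/45766380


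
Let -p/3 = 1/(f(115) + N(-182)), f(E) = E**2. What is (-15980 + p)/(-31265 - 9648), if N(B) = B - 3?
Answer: 208379203/533505520 ≈ 0.39058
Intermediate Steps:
N(B) = -3 + B
p = -3/13040 (p = -3/(115**2 + (-3 - 182)) = -3/(13225 - 185) = -3/13040 ≈ -0.00023006)
(-15980 + p)/(-31265 - 9648) = (-15980 - 3/13040)/(-31265 - 9648) = -208379203/13040/(-40913) = -208379203/13040*(-1/40913) = 208379203/533505520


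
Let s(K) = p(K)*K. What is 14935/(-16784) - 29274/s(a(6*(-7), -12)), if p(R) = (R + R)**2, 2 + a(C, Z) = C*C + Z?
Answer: -714664182667/803140625000 ≈ -0.88984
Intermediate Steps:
a(C, Z) = -2 + Z + C**2 (a(C, Z) = -2 + (C*C + Z) = -2 + (C**2 + Z) = -2 + (Z + C**2) = -2 + Z + C**2)
p(R) = 4*R**2 (p(R) = (2*R)**2 = 4*R**2)
s(K) = 4*K**3 (s(K) = (4*K**2)*K = 4*K**3)
14935/(-16784) - 29274/s(a(6*(-7), -12)) = 14935/(-16784) - 29274*1/(4*(-2 - 12 + (6*(-7))**2)**3) = 14935*(-1/16784) - 29274*1/(4*(-2 - 12 + (-42)**2)**3) = -14935/16784 - 29274*1/(4*(-2 - 12 + 1764)**3) = -14935/16784 - 29274/(4*1750**3) = -14935/16784 - 29274/(4*5359375000) = -14935/16784 - 29274/21437500000 = -14935/16784 - 29274*1/21437500000 = -14935/16784 - 2091/1531250000 = -714664182667/803140625000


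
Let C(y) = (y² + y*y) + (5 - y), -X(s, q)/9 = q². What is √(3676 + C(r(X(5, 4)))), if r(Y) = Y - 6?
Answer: √48831 ≈ 220.98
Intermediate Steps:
X(s, q) = -9*q²
r(Y) = -6 + Y
C(y) = 5 - y + 2*y² (C(y) = (y² + y²) + (5 - y) = 2*y² + (5 - y) = 5 - y + 2*y²)
√(3676 + C(r(X(5, 4)))) = √(3676 + (5 - (-6 - 9*4²) + 2*(-6 - 9*4²)²)) = √(3676 + (5 - (-6 - 9*16) + 2*(-6 - 9*16)²)) = √(3676 + (5 - (-6 - 144) + 2*(-6 - 144)²)) = √(3676 + (5 - 1*(-150) + 2*(-150)²)) = √(3676 + (5 + 150 + 2*22500)) = √(3676 + (5 + 150 + 45000)) = √(3676 + 45155) = √48831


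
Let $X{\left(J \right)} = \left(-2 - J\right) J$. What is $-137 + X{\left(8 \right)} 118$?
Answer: $-9577$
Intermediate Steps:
$X{\left(J \right)} = J \left(-2 - J\right)$
$-137 + X{\left(8 \right)} 118 = -137 + \left(-1\right) 8 \left(2 + 8\right) 118 = -137 + \left(-1\right) 8 \cdot 10 \cdot 118 = -137 - 9440 = -9577$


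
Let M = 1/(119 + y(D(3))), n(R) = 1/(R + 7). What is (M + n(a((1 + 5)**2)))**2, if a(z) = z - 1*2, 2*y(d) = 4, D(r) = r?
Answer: 26244/24611521 ≈ 0.0010663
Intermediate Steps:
y(d) = 2 (y(d) = (1/2)*4 = 2)
a(z) = -2 + z (a(z) = z - 2 = -2 + z)
n(R) = 1/(7 + R)
M = 1/121 (M = 1/(119 + 2) = 1/121 ≈ 0.0082645)
(M + n(a((1 + 5)**2)))**2 = (1/121 + 1/(7 + (-2 + (1 + 5)**2)))**2 = (1/121 + 1/(7 + (-2 + 6**2)))**2 = (1/121 + 1/(7 + (-2 + 36)))**2 = (1/121 + 1/(7 + 34))**2 = (1/121 + 1/41)**2 = (162/4961)**2 = 26244/24611521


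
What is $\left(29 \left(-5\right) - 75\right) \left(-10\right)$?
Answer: $2200$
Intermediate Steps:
$\left(29 \left(-5\right) - 75\right) \left(-10\right) = \left(-145 - 75\right) \left(-10\right) = \left(-220\right) \left(-10\right) = 2200$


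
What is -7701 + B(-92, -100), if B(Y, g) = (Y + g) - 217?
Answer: -8110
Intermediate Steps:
B(Y, g) = -217 + Y + g
-7701 + B(-92, -100) = -7701 + (-217 - 92 - 100) = -7701 - 409 = -8110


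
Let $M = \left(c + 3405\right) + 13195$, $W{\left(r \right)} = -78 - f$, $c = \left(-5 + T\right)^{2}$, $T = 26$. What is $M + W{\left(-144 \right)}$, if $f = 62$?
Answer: $16901$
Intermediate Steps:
$c = 441$ ($c = \left(-5 + 26\right)^{2} = 21^{2} = 441$)
$W{\left(r \right)} = -140$ ($W{\left(r \right)} = -78 - 62 = -140$)
$M = 17041$ ($M = \left(441 + 3405\right) + 13195 = 3846 + 13195 = 17041$)
$M + W{\left(-144 \right)} = 17041 - 140 = 16901$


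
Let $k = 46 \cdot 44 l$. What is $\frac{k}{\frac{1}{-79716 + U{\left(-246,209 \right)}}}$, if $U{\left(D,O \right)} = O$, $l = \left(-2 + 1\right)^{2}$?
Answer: $-160922168$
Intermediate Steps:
$l = 1$ ($l = \left(-1\right)^{2} = 1$)
$k = 2024$ ($k = 46 \cdot 44 \cdot 1 = 2024 \cdot 1 = 2024$)
$\frac{k}{\frac{1}{-79716 + U{\left(-246,209 \right)}}} = \frac{2024}{\frac{1}{-79716 + 209}} = \frac{2024}{\frac{1}{-79507}} = \frac{2024}{- \frac{1}{79507}} = 2024 \left(-79507\right) = -160922168$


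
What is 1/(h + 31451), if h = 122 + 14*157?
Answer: 1/33771 ≈ 2.9611e-5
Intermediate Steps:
h = 2320 (h = 122 + 2198 = 2320)
1/(h + 31451) = 1/(2320 + 31451) = 1/33771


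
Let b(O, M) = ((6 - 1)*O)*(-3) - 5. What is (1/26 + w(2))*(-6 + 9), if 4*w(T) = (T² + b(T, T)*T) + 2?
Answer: -1245/26 ≈ -47.885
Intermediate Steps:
b(O, M) = -5 - 15*O (b(O, M) = (5*O)*(-3) - 5 = -15*O - 5 = -5 - 15*O)
w(T) = ½ + T²/4 + T*(-5 - 15*T)/4 (w(T) = ((T² + (-5 - 15*T)*T) + 2)/4 = ((T² + T*(-5 - 15*T)) + 2)/4 = (2 + T² + T*(-5 - 15*T))/4 = ½ + T²/4 + T*(-5 - 15*T)/4)
(1/26 + w(2))*(-6 + 9) = (1/26 + (½ - 7/2*2² - 5/4*2))*(-6 + 9) = (1/26 + (½ - 7/2*4 - 5/2))*3 = (1/26 + (½ - 14 - 5/2))*3 = (1/26 - 16)*3 = -415/26*3 = -1245/26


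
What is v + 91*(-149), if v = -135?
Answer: -13694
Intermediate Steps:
v + 91*(-149) = -135 + 91*(-149) = -135 - 13559 = -13694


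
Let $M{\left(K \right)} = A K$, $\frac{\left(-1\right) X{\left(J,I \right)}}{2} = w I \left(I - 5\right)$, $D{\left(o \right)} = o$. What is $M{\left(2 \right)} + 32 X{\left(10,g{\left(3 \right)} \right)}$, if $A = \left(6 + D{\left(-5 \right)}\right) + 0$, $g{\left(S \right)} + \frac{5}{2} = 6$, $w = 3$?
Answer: $1010$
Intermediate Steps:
$g{\left(S \right)} = \frac{7}{2}$ ($g{\left(S \right)} = - \frac{5}{2} + 6 = \frac{7}{2}$)
$X{\left(J,I \right)} = - 6 I \left(-5 + I\right)$ ($X{\left(J,I \right)} = - 2 \cdot 3 I \left(I - 5\right) = - 2 \cdot 3 I \left(-5 + I\right) = - 6 I \left(-5 + I\right)$)
$A = 1$ ($A = \left(6 - 5\right) + 0 = 1 + 0 = 1$)
$M{\left(K \right)} = K$ ($M{\left(K \right)} = 1 K = K$)
$M{\left(2 \right)} + 32 X{\left(10,g{\left(3 \right)} \right)} = 2 + 32 \cdot 6 \cdot \frac{7}{2} \left(5 - \frac{7}{2}\right) = 2 + 32 \cdot 6 \cdot \frac{7}{2} \cdot \frac{3}{2} = 2 + 32 \cdot \frac{63}{2} = 2 + 1008 = 1010$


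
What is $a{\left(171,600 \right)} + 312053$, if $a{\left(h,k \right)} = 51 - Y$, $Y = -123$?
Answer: $312227$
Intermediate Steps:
$a{\left(h,k \right)} = 174$ ($a{\left(h,k \right)} = 51 - -123 = 51 + 123 = 174$)
$a{\left(171,600 \right)} + 312053 = 174 + 312053 = 312227$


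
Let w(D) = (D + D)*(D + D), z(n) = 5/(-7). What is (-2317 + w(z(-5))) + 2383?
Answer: 3334/49 ≈ 68.041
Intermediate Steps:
z(n) = -5/7 (z(n) = 5*(-1/7) = -5/7)
w(D) = 4*D**2 (w(D) = (2*D)*(2*D) = 4*D**2)
(-2317 + w(z(-5))) + 2383 = (-2317 + 4*(-5/7)**2) + 2383 = (-2317 + 4*(25/49)) + 2383 = (-2317 + 100/49) + 2383 = -113433/49 + 2383 = 3334/49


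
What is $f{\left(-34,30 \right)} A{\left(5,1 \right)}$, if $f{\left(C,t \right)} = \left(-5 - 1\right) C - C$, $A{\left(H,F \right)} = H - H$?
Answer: $0$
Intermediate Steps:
$A{\left(H,F \right)} = 0$
$f{\left(C,t \right)} = - 7 C$ ($f{\left(C,t \right)} = - 6 C - C = - 7 C$)
$f{\left(-34,30 \right)} A{\left(5,1 \right)} = \left(-7\right) \left(-34\right) 0 = 238 \cdot 0 = 0$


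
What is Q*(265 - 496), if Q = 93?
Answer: -21483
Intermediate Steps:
Q*(265 - 496) = 93*(265 - 496) = 93*(-231) = -21483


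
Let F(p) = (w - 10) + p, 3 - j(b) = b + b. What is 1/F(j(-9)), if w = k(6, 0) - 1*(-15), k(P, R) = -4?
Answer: 1/22 ≈ 0.045455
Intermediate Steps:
j(b) = 3 - 2*b (j(b) = 3 - (b + b) = 3 - 2*b)
w = 11 (w = -4 - 1*(-15) = -4 + 15 = 11)
F(p) = 1 + p (F(p) = (11 - 10) + p = 1 + p)
1/F(j(-9)) = 1/(1 + (3 - 2*(-9))) = 1/(1 + (3 + 18)) = 1/(1 + 21) = 1/22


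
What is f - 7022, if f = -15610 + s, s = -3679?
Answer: -26311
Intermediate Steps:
f = -19289 (f = -15610 - 3679 = -19289)
f - 7022 = -19289 - 7022 = -26311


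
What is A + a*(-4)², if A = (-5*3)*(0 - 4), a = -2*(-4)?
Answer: 188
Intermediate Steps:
a = 8
A = 60 (A = -15*(-4) = 60)
A + a*(-4)² = 60 + 8*(-4)² = 60 + 8*16 = 60 + 128 = 188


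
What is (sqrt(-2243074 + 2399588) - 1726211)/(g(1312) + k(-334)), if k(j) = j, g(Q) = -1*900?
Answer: 1726211/1234 - sqrt(156514)/1234 ≈ 1398.6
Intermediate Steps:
g(Q) = -900
(sqrt(-2243074 + 2399588) - 1726211)/(g(1312) + k(-334)) = (sqrt(-2243074 + 2399588) - 1726211)/(-900 - 334) = (sqrt(156514) - 1726211)/(-1234) = (-1726211 + sqrt(156514))*(-1/1234) = 1726211/1234 - sqrt(156514)/1234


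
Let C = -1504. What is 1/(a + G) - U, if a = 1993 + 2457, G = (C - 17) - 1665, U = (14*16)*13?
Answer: -3680767/1264 ≈ -2912.0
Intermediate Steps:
U = 2912 (U = 224*13 = 2912)
G = -3186 (G = (-1504 - 17) - 1665 = -1521 - 1665 = -3186)
a = 4450
1/(a + G) - U = 1/(4450 - 3186) - 1*2912 = 1/1264 - 2912 = -3680767/1264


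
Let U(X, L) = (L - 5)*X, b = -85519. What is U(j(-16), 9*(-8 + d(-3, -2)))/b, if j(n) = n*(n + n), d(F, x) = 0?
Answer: 5632/12217 ≈ 0.46100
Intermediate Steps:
j(n) = 2*n² (j(n) = n*(2*n) = 2*n²)
U(X, L) = X*(-5 + L) (U(X, L) = (-5 + L)*X = X*(-5 + L))
U(j(-16), 9*(-8 + d(-3, -2)))/b = ((2*(-16)²)*(-5 + 9*(-8 + 0)))/(-85519) = ((2*256)*(-5 + 9*(-8)))*(-1/85519) = (512*(-5 - 72))*(-1/85519) = (512*(-77))*(-1/85519) = -39424*(-1/85519) = 5632/12217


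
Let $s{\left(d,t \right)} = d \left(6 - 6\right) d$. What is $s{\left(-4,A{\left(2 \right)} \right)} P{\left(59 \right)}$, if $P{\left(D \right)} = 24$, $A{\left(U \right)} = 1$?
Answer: $0$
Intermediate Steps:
$s{\left(d,t \right)} = 0$ ($s{\left(d,t \right)} = d \left(6 - 6\right) d = d 0 d = 0 d = 0$)
$s{\left(-4,A{\left(2 \right)} \right)} P{\left(59 \right)} = 0 \cdot 24 = 0$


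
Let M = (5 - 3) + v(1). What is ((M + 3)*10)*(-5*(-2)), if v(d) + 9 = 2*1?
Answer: -200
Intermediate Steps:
v(d) = -7 (v(d) = -9 + 2*1 = -9 + 2 = -7)
M = -5 (M = (5 - 3) - 7 = 2 - 7 = -5)
((M + 3)*10)*(-5*(-2)) = ((-5 + 3)*10)*(-5*(-2)) = -2*10*10 = -20*10 = -200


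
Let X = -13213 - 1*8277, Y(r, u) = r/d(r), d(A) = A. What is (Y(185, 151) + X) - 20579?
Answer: -42068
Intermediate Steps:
Y(r, u) = 1 (Y(r, u) = r/r = 1)
X = -21490 (X = -13213 - 8277 = -21490)
(Y(185, 151) + X) - 20579 = (1 - 21490) - 20579 = -21489 - 20579 = -42068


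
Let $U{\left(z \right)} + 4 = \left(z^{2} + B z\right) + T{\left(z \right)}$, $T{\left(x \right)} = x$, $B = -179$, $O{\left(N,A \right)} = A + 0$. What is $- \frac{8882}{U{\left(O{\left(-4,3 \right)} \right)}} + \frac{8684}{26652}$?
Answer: $\frac{60329225}{3524727} \approx 17.116$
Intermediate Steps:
$O{\left(N,A \right)} = A$
$U{\left(z \right)} = -4 + z^{2} - 178 z$ ($U{\left(z \right)} = -4 + \left(\left(z^{2} - 179 z\right) + z\right) = -4 + \left(z^{2} - 178 z\right) = -4 + z^{2} - 178 z$)
$- \frac{8882}{U{\left(O{\left(-4,3 \right)} \right)}} + \frac{8684}{26652} = - \frac{8882}{-4 + 3^{2} - 534} + \frac{8684}{26652} = - \frac{8882}{-4 + 9 - 534} + 8684 \cdot \frac{1}{26652} = - \frac{8882}{-529} + \frac{2171}{6663} = \left(-8882\right) \left(- \frac{1}{529}\right) + \frac{2171}{6663} = \frac{8882}{529} + \frac{2171}{6663} = \frac{60329225}{3524727}$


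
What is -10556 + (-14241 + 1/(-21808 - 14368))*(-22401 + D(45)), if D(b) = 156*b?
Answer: 7923638882021/36176 ≈ 2.1903e+8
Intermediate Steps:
-10556 + (-14241 + 1/(-21808 - 14368))*(-22401 + D(45)) = -10556 + (-14241 + 1/(-21808 - 14368))*(-22401 + 156*45) = -10556 + (-14241 + 1/(-36176))*(-22401 + 7020) = -10556 + (-14241 - 1/36176)*(-15381) = -10556 - 515182417/36176*(-15381) = -10556 + 7924020755877/36176 = 7923638882021/36176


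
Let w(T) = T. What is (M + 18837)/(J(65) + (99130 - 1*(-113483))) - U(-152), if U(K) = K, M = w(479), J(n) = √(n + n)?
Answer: 6875158553836/45204287639 - 19316*√130/45204287639 ≈ 152.09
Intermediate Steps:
J(n) = √2*√n (J(n) = √(2*n) = √2*√n)
M = 479
(M + 18837)/(J(65) + (99130 - 1*(-113483))) - U(-152) = (479 + 18837)/(√2*√65 + (99130 - 1*(-113483))) - 1*(-152) = 19316/(√130 + (99130 + 113483)) + 152 = 19316/(√130 + 212613) + 152 = 19316/(212613 + √130) + 152 = 152 + 19316/(212613 + √130)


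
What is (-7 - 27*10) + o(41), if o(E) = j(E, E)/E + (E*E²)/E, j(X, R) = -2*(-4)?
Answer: 57572/41 ≈ 1404.2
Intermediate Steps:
j(X, R) = 8
o(E) = E² + 8/E (o(E) = 8/E + (E*E²)/E = 8/E + E³/E = 8/E + E² = E² + 8/E)
(-7 - 27*10) + o(41) = (-7 - 27*10) + (8 + 41³)/41 = (-7 - 270) + (8 + 68921)/41 = -277 + (1/41)*68929 = -277 + 68929/41 = 57572/41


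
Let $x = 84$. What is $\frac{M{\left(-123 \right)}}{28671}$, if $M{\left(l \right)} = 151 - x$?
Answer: $\frac{67}{28671} \approx 0.0023369$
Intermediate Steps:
$M{\left(l \right)} = 67$ ($M{\left(l \right)} = 151 - 84 = 67$)
$\frac{M{\left(-123 \right)}}{28671} = \frac{67}{28671}$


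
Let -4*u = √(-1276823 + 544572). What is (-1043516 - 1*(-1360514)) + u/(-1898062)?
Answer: 316998 + I*√732251/7592248 ≈ 3.17e+5 + 0.00011271*I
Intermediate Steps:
u = -I*√732251/4 (u = -√(-1276823 + 544572)/4 = -I*√732251/4 ≈ -213.93*I)
(-1043516 - 1*(-1360514)) + u/(-1898062) = (-1043516 - 1*(-1360514)) - I*√732251/4/(-1898062) = (-1043516 + 1360514) - I*√732251/4*(-1/1898062) = 316998 + I*√732251/7592248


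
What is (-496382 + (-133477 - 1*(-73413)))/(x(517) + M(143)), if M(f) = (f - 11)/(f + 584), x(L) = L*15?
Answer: -12258674/170849 ≈ -71.751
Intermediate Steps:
x(L) = 15*L
M(f) = (-11 + f)/(584 + f)
(-496382 + (-133477 - 1*(-73413)))/(x(517) + M(143)) = (-496382 + (-133477 - 1*(-73413)))/(15*517 + (-11 + 143)/(584 + 143)) = (-496382 + (-133477 + 73413))/(7755 + 132/727) = (-496382 - 60064)/(7755 + (1/727)*132) = -556446/(7755 + 132/727) = -556446/5638017/727 = -556446*727/5638017 = -12258674/170849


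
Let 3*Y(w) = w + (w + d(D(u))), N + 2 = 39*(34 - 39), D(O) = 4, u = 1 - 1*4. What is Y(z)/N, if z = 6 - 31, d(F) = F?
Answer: 46/591 ≈ 0.077834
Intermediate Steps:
u = -3 (u = 1 - 4 = -3)
N = -197 (N = -2 + 39*(34 - 39) = -2 + 39*(-5) = -2 - 195 = -197)
z = -25
Y(w) = 4/3 + 2*w/3 (Y(w) = (w + (w + 4))/3 = (w + (4 + w))/3 = (4 + 2*w)/3 = 4/3 + 2*w/3)
Y(z)/N = (4/3 + (⅔)*(-25))/(-197) = (4/3 - 50/3)*(-1/197) = -46/3*(-1/197) = 46/591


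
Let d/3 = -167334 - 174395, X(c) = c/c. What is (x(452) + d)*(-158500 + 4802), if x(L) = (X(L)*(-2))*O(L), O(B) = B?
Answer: 157708134518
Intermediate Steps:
X(c) = 1
x(L) = -2*L (x(L) = (1*(-2))*L = -2*L)
d = -1025187 (d = 3*(-167334 - 174395) = 3*(-341729) = -1025187)
(x(452) + d)*(-158500 + 4802) = (-2*452 - 1025187)*(-158500 + 4802) = (-904 - 1025187)*(-153698) = -1026091*(-153698) = 157708134518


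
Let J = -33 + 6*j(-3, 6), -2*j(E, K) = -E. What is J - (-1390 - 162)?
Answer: 1510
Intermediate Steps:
j(E, K) = E/2 (j(E, K) = -(-1)*E/2 = E/2)
J = -42 (J = -33 + 6*((½)*(-3)) = -33 + 6*(-3/2) = -33 - 9 = -42)
J - (-1390 - 162) = -42 - (-1390 - 162) = -42 - 1*(-1552) = -42 + 1552 = 1510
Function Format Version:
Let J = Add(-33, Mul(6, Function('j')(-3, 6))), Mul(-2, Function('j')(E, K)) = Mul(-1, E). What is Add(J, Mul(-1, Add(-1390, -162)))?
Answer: 1510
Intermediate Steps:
Function('j')(E, K) = Mul(Rational(1, 2), E) (Function('j')(E, K) = Mul(Rational(-1, 2), Mul(-1, E)) = Mul(Rational(1, 2), E))
J = -42 (J = Add(-33, Mul(6, Mul(Rational(1, 2), -3))) = Add(-33, Mul(6, Rational(-3, 2))) = Add(-33, -9) = -42)
Add(J, Mul(-1, Add(-1390, -162))) = Add(-42, Mul(-1, Add(-1390, -162))) = Add(-42, Mul(-1, -1552)) = Add(-42, 1552) = 1510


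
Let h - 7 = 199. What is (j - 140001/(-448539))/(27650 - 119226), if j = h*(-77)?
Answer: 2371528539/13691802488 ≈ 0.17321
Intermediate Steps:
h = 206 (h = 7 + 199 = 206)
j = -15862 (j = 206*(-77) = -15862)
(j - 140001/(-448539))/(27650 - 119226) = (-15862 - 140001/(-448539))/(27650 - 119226) = (-15862 - 140001*(-1/448539))/(-91576) = (-15862 + 46667/149513)*(-1/91576) = -2371528539/149513*(-1/91576) = 2371528539/13691802488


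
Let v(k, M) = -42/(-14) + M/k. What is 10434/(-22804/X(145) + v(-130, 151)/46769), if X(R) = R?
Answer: -122647586828/1848634683 ≈ -66.345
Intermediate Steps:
v(k, M) = 3 + M/k (v(k, M) = -42*(-1/14) + M/k = 3 + M/k)
10434/(-22804/X(145) + v(-130, 151)/46769) = 10434/(-22804/145 + (3 + 151/(-130))/46769) = 10434/(-22804*1/145 + (3 + 151*(-1/130))*(1/46769)) = 10434/(-22804/145 + (3 - 151/130)*(1/46769)) = 10434/(-22804/145 + (239/130)*(1/46769)) = 10434/(-22804/145 + 239/6079970) = 10434/(-5545904049/35263826) = 10434*(-35263826/5545904049) = -122647586828/1848634683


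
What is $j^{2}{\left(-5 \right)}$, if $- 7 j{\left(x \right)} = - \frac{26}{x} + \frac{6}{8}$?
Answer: $\frac{289}{400} \approx 0.7225$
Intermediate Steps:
$j{\left(x \right)} = - \frac{3}{28} + \frac{26}{7 x}$ ($j{\left(x \right)} = - \frac{- \frac{26}{x} + \frac{6}{8}}{7} = - \frac{- \frac{26}{x} + 6 \cdot \frac{1}{8}}{7} = - \frac{- \frac{26}{x} + \frac{3}{4}}{7} = - \frac{\frac{3}{4} - \frac{26}{x}}{7} = - \frac{3}{28} + \frac{26}{7 x}$)
$j^{2}{\left(-5 \right)} = \left(\frac{104 - -15}{28 \left(-5\right)}\right)^{2} = \left(\frac{1}{28} \left(- \frac{1}{5}\right) \left(104 + 15\right)\right)^{2} = \left(\frac{1}{28} \left(- \frac{1}{5}\right) 119\right)^{2} = \left(- \frac{17}{20}\right)^{2} = \frac{289}{400}$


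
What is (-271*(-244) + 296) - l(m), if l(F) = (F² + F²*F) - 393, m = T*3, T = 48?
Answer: -2939907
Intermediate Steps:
m = 144 (m = 48*3 = 144)
l(F) = -393 + F² + F³ (l(F) = (F² + F³) - 393 = -393 + F² + F³)
(-271*(-244) + 296) - l(m) = (-271*(-244) + 296) - (-393 + 144² + 144³) = (66124 + 296) - (-393 + 20736 + 2985984) = 66420 - 1*3006327 = 66420 - 3006327 = -2939907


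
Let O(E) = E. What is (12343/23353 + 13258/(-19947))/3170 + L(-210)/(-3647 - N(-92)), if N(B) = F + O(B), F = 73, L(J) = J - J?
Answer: -63408253/1476656662470 ≈ -4.2940e-5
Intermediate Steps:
L(J) = 0
N(B) = 73 + B
(12343/23353 + 13258/(-19947))/3170 + L(-210)/(-3647 - N(-92)) = (12343/23353 + 13258/(-19947))/3170 + 0/(-3647 - (73 - 92)) = (12343*(1/23353) + 13258*(-1/19947))*(1/3170) + 0/(-3647 - 1*(-19)) = (12343/23353 - 13258/19947)*(1/3170) + 0/(-3647 + 19) = -63408253/465822291*1/3170 + 0/(-3628) = -63408253/1476656662470 + 0*(-1/3628) = -63408253/1476656662470 + 0 = -63408253/1476656662470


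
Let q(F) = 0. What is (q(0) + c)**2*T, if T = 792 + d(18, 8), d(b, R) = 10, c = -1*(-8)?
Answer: 51328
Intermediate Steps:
c = 8
T = 802 (T = 792 + 10 = 802)
(q(0) + c)**2*T = (0 + 8)**2*802 = 8**2*802 = 64*802 = 51328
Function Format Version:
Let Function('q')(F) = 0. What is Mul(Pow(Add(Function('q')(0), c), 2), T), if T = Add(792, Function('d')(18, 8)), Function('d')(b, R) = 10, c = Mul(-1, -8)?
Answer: 51328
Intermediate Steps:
c = 8
T = 802 (T = Add(792, 10) = 802)
Mul(Pow(Add(Function('q')(0), c), 2), T) = Mul(Pow(Add(0, 8), 2), 802) = Mul(Pow(8, 2), 802) = Mul(64, 802) = 51328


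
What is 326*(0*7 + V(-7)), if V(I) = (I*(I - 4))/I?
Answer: -3586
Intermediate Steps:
V(I) = -4 + I (V(I) = (I*(-4 + I))/I = -4 + I)
326*(0*7 + V(-7)) = 326*(0*7 + (-4 - 7)) = 326*(0 - 11) = 326*(-11) = -3586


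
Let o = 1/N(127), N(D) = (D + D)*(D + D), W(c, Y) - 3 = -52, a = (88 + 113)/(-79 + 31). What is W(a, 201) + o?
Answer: -3161283/64516 ≈ -49.000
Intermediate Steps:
a = -67/16 (a = 201/(-48) = 201*(-1/48) = -67/16 ≈ -4.1875)
W(c, Y) = -49 (W(c, Y) = 3 - 52 = -49)
N(D) = 4*D**2 (N(D) = (2*D)*(2*D) = 4*D**2)
o = 1/64516 (o = 1/(4*127**2) = 1/(4*16129) = 1/64516 ≈ 1.5500e-5)
W(a, 201) + o = -49 + 1/64516 = -3161283/64516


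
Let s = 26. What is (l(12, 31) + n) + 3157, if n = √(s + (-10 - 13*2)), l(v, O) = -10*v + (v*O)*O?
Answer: 14569 + I*√10 ≈ 14569.0 + 3.1623*I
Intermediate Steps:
l(v, O) = -10*v + v*O² (l(v, O) = -10*v + (O*v)*O = -10*v + v*O²)
n = I*√10 (n = √(26 + (-10 - 13*2)) = √(26 + (-10 - 26)) = √(26 - 36) = √(-10) = I*√10 ≈ 3.1623*I)
(l(12, 31) + n) + 3157 = (12*(-10 + 31²) + I*√10) + 3157 = (12*(-10 + 961) + I*√10) + 3157 = (12*951 + I*√10) + 3157 = (11412 + I*√10) + 3157 = 14569 + I*√10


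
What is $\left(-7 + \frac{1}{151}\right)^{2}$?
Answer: $\frac{1115136}{22801} \approx 48.907$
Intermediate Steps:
$\left(-7 + \frac{1}{151}\right)^{2} = \left(- \frac{1056}{151}\right)^{2} = \frac{1115136}{22801}$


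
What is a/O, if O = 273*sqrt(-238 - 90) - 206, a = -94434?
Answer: 4863351/6121987 + 12890241*I*sqrt(82)/6121987 ≈ 0.79441 + 19.067*I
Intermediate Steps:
O = -206 + 546*I*sqrt(82) (O = 273*sqrt(-328) - 206 = 273*(2*I*sqrt(82)) - 206 = 546*I*sqrt(82) - 206 = -206 + 546*I*sqrt(82) ≈ -206.0 + 4944.2*I)
a/O = -94434/(-206 + 546*I*sqrt(82))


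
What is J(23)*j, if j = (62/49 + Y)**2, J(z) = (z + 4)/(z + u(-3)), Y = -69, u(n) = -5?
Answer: 33047283/4802 ≈ 6882.0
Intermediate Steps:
J(z) = (4 + z)/(-5 + z) (J(z) = (z + 4)/(z - 5) = (4 + z)/(-5 + z))
j = 11015761/2401 (j = (62/49 - 69)**2 = (-3319/49)**2 = 11015761/2401 ≈ 4588.0)
J(23)*j = ((4 + 23)/(-5 + 23))*(11015761/2401) = (27/18)*(11015761/2401) = ((1/18)*27)*(11015761/2401) = (3/2)*(11015761/2401) = 33047283/4802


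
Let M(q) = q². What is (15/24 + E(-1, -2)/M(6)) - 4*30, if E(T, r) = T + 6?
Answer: -8585/72 ≈ -119.24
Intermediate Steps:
E(T, r) = 6 + T
(15/24 + E(-1, -2)/M(6)) - 4*30 = (15/24 + (6 - 1)/(6²)) - 4*30 = (15*(1/24) + 5/36) - 120 = (5/8 + 5*(1/36)) - 120 = (5/8 + 5/36) - 120 = 55/72 - 120 = -8585/72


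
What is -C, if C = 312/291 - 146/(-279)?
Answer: -43178/27063 ≈ -1.5955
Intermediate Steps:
C = 43178/27063 (C = 312*(1/291) - 146*(-1/279) = 104/97 + 146/279 = 43178/27063 ≈ 1.5955)
-C = -1*43178/27063 = -43178/27063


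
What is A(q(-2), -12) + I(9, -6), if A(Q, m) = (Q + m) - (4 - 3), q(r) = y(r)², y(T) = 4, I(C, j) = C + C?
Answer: 21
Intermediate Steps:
I(C, j) = 2*C
q(r) = 16 (q(r) = 4² = 16)
A(Q, m) = -1 + Q + m (A(Q, m) = (Q + m) - 1*1 = (Q + m) - 1 = -1 + Q + m)
A(q(-2), -12) + I(9, -6) = (-1 + 16 - 12) + 2*9 = 3 + 18 = 21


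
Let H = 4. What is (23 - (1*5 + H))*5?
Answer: 70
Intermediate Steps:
(23 - (1*5 + H))*5 = (23 - (1*5 + 4))*5 = (23 - (5 + 4))*5 = (23 - 1*9)*5 = (23 - 9)*5 = 14*5 = 70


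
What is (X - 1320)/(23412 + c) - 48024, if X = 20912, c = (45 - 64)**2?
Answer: -1141654960/23773 ≈ -48023.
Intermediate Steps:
c = 361 (c = (-19)**2 = 361)
(X - 1320)/(23412 + c) - 48024 = (20912 - 1320)/(23412 + 361) - 48024 = 19592/23773 - 48024 = -1141654960/23773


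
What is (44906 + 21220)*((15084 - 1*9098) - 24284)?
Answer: -1209973548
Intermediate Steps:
(44906 + 21220)*((15084 - 1*9098) - 24284) = 66126*((15084 - 9098) - 24284) = 66126*(5986 - 24284) = 66126*(-18298) = -1209973548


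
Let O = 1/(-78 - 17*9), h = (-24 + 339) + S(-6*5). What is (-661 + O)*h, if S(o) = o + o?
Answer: -12978820/77 ≈ -1.6856e+5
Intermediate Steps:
S(o) = 2*o
h = 255 (h = (-24 + 339) + 2*(-6*5) = 315 + 2*(-3*10) = 315 + 2*(-30) = 315 - 60 = 255)
O = -1/231 (O = 1/(-78 - 153) = 1/(-231) = -1/231 ≈ -0.0043290)
(-661 + O)*h = (-661 - 1/231)*255 = -152692/231*255 = -12978820/77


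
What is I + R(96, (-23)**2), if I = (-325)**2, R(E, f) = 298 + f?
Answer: 106452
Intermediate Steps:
I = 105625
I + R(96, (-23)**2) = 105625 + (298 + (-23)**2) = 105625 + (298 + 529) = 105625 + 827 = 106452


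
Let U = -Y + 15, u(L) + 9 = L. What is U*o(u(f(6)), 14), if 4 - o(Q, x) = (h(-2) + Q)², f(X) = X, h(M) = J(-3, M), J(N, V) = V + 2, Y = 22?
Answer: 35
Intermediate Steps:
J(N, V) = 2 + V
h(M) = 2 + M
u(L) = -9 + L
o(Q, x) = 4 - Q² (o(Q, x) = 4 - ((2 - 2) + Q)² = 4 - (0 + Q)² = 4 - Q²)
U = -7 (U = -1*22 + 15 = -22 + 15 = -7)
U*o(u(f(6)), 14) = -7*(4 - (-9 + 6)²) = -7*(4 - 1*(-3)²) = -7*(4 - 1*9) = -7*(4 - 9) = -7*(-5) = 35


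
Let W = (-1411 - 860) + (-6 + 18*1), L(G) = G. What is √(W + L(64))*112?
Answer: 112*I*√2195 ≈ 5247.3*I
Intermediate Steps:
W = -2259 (W = -2271 + (-6 + 18) = -2271 + 12 = -2259)
√(W + L(64))*112 = √(-2259 + 64)*112 = √(-2195)*112 = (I*√2195)*112 = 112*I*√2195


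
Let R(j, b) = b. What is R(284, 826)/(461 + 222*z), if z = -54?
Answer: -826/11527 ≈ -0.071658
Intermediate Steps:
R(284, 826)/(461 + 222*z) = 826/(461 + 222*(-54)) = 826/(461 - 11988) = 826/(-11527) = 826*(-1/11527) = -826/11527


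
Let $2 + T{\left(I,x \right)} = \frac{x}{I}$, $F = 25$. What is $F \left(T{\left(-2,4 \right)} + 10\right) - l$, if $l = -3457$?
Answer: $3607$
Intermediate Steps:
$T{\left(I,x \right)} = -2 + \frac{x}{I}$
$F \left(T{\left(-2,4 \right)} + 10\right) - l = 25 \left(\left(-2 + \frac{4}{-2}\right) + 10\right) - -3457 = 25 \left(\left(-2 + 4 \left(- \frac{1}{2}\right)\right) + 10\right) + 3457 = 25 \left(\left(-2 - 2\right) + 10\right) + 3457 = 25 \left(-4 + 10\right) + 3457 = 25 \cdot 6 + 3457 = 150 + 3457 = 3607$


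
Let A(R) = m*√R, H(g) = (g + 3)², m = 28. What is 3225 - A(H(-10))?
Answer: 3029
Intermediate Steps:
H(g) = (3 + g)²
A(R) = 28*√R
3225 - A(H(-10)) = 3225 - 28*√((3 - 10)²) = 3225 - 28*√((-7)²) = 3225 - 28*√49 = 3225 - 28*7 = 3225 - 1*196 = 3225 - 196 = 3029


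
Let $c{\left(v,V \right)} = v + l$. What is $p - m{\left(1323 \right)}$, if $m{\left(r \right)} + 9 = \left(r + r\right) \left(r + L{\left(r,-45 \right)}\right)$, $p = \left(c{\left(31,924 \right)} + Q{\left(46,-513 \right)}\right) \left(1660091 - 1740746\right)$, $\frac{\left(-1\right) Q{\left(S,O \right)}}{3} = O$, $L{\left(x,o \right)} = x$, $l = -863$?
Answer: $-64024392$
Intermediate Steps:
$Q{\left(S,O \right)} = - 3 O$
$c{\left(v,V \right)} = -863 + v$ ($c{\left(v,V \right)} = v - 863 = -863 + v$)
$p = -57023085$ ($p = \left(\left(-863 + 31\right) - -1539\right) \left(1660091 - 1740746\right) = \left(-832 + 1539\right) \left(-80655\right) = 707 \left(-80655\right) = -57023085$)
$m{\left(r \right)} = -9 + 4 r^{2}$ ($m{\left(r \right)} = -9 + \left(r + r\right) \left(r + r\right) = -9 + 2 r 2 r = -9 + 4 r^{2}$)
$p - m{\left(1323 \right)} = -57023085 - \left(-9 + 4 \cdot 1323^{2}\right) = -57023085 - \left(-9 + 4 \cdot 1750329\right) = -57023085 - \left(-9 + 7001316\right) = -57023085 - 7001307 = -64024392$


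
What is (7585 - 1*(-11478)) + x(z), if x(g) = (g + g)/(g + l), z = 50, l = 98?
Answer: 705356/37 ≈ 19064.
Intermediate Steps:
x(g) = 2*g/(98 + g) (x(g) = (g + g)/(g + 98) = (2*g)/(98 + g) = 2*g/(98 + g))
(7585 - 1*(-11478)) + x(z) = (7585 - 1*(-11478)) + 2*50/(98 + 50) = (7585 + 11478) + 2*50/148 = 19063 + 2*50*(1/148) = 19063 + 25/37 = 705356/37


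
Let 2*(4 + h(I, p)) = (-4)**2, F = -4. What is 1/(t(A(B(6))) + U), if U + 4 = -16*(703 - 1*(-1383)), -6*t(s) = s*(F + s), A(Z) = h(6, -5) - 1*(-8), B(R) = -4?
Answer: -1/33396 ≈ -2.9944e-5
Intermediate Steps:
h(I, p) = 4 (h(I, p) = -4 + (1/2)*(-4)**2 = -4 + (1/2)*16 = -4 + 8 = 4)
A(Z) = 12 (A(Z) = 4 - 1*(-8) = 4 + 8 = 12)
t(s) = -s*(-4 + s)/6
U = -33380 (U = -4 - 16*(703 - 1*(-1383)) = -4 - 16*(703 + 1383) = -4 - 16*2086 = -4 - 33376 = -33380)
1/(t(A(B(6))) + U) = 1/((1/6)*12*(4 - 1*12) - 33380) = 1/((1/6)*12*(4 - 12) - 33380) = 1/((1/6)*12*(-8) - 33380) = 1/(-16 - 33380) = 1/(-33396) = -1/33396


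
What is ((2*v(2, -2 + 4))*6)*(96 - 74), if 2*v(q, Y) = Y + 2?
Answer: 528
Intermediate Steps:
v(q, Y) = 1 + Y/2 (v(q, Y) = (Y + 2)/2 = (2 + Y)/2 = 1 + Y/2)
((2*v(2, -2 + 4))*6)*(96 - 74) = ((2*(1 + (-2 + 4)/2))*6)*(96 - 74) = ((2*(1 + (½)*2))*6)*22 = ((2*(1 + 1))*6)*22 = ((2*2)*6)*22 = (4*6)*22 = 24*22 = 528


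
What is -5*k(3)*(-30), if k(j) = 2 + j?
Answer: 750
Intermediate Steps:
-5*k(3)*(-30) = -5*(2 + 3)*(-30) = -5*5*(-30) = -25*(-30) = 750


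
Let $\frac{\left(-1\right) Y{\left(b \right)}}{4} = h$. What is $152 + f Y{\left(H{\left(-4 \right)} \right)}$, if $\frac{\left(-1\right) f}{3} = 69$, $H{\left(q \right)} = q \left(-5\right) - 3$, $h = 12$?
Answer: $10088$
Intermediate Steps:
$H{\left(q \right)} = -3 - 5 q$ ($H{\left(q \right)} = - 5 q - 3 = -3 - 5 q$)
$Y{\left(b \right)} = -48$ ($Y{\left(b \right)} = \left(-4\right) 12 = -48$)
$f = -207$ ($f = \left(-3\right) 69 = -207$)
$152 + f Y{\left(H{\left(-4 \right)} \right)} = 152 - -9936 = 152 + 9936 = 10088$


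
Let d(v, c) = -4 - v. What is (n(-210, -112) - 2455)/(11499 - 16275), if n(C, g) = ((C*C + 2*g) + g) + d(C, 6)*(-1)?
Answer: -13701/1592 ≈ -8.6062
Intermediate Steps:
n(C, g) = 4 + C + C² + 3*g (n(C, g) = ((C*C + 2*g) + g) + (-4 - C)*(-1) = ((C² + 2*g) + g) + (4 + C) = (C² + 3*g) + (4 + C) = 4 + C + C² + 3*g)
(n(-210, -112) - 2455)/(11499 - 16275) = ((4 - 210 + (-210)² + 3*(-112)) - 2455)/(11499 - 16275) = ((4 - 210 + 44100 - 336) - 2455)/(-4776) = (43558 - 2455)*(-1/4776) = 41103*(-1/4776) = -13701/1592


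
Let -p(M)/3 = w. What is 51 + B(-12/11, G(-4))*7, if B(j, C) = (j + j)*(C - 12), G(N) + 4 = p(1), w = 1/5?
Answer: 16749/55 ≈ 304.53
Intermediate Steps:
w = ⅕ ≈ 0.20000
p(M) = -⅗ (p(M) = -3*⅕ = -⅗)
G(N) = -23/5 (G(N) = -4 - ⅗ = -23/5)
B(j, C) = 2*j*(-12 + C) (B(j, C) = (2*j)*(-12 + C) = 2*j*(-12 + C))
51 + B(-12/11, G(-4))*7 = 51 + (2*(-12/11)*(-12 - 23/5))*7 = 51 + (2*(-12*1/11)*(-83/5))*7 = 51 + (2*(-12/11)*(-83/5))*7 = 51 + (1992/55)*7 = 51 + 13944/55 = 16749/55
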